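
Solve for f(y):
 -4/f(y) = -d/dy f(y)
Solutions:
 f(y) = -sqrt(C1 + 8*y)
 f(y) = sqrt(C1 + 8*y)


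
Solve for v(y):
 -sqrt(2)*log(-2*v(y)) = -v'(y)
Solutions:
 -sqrt(2)*Integral(1/(log(-_y) + log(2)), (_y, v(y)))/2 = C1 - y


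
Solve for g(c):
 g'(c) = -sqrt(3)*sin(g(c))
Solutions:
 g(c) = -acos((-C1 - exp(2*sqrt(3)*c))/(C1 - exp(2*sqrt(3)*c))) + 2*pi
 g(c) = acos((-C1 - exp(2*sqrt(3)*c))/(C1 - exp(2*sqrt(3)*c)))


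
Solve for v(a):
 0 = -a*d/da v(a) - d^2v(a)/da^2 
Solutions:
 v(a) = C1 + C2*erf(sqrt(2)*a/2)


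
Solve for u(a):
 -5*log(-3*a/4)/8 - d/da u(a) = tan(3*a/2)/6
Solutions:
 u(a) = C1 - 5*a*log(-a)/8 - 5*a*log(3)/8 + 5*a/8 + 5*a*log(2)/4 + log(cos(3*a/2))/9


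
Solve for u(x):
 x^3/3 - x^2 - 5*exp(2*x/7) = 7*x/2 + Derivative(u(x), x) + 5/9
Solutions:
 u(x) = C1 + x^4/12 - x^3/3 - 7*x^2/4 - 5*x/9 - 35*exp(2*x/7)/2


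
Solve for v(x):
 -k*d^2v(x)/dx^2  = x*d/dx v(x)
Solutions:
 v(x) = C1 + C2*sqrt(k)*erf(sqrt(2)*x*sqrt(1/k)/2)


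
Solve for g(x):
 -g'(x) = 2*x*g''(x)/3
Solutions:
 g(x) = C1 + C2/sqrt(x)


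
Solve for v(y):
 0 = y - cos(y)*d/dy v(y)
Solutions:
 v(y) = C1 + Integral(y/cos(y), y)


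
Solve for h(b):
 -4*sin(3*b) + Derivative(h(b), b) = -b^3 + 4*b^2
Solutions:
 h(b) = C1 - b^4/4 + 4*b^3/3 - 4*cos(3*b)/3


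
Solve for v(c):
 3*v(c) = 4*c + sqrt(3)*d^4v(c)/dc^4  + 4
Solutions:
 v(c) = C1*exp(-3^(1/8)*c) + C2*exp(3^(1/8)*c) + C3*sin(3^(1/8)*c) + C4*cos(3^(1/8)*c) + 4*c/3 + 4/3


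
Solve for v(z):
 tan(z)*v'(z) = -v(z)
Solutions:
 v(z) = C1/sin(z)


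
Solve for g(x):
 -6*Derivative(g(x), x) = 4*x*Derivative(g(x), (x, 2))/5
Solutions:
 g(x) = C1 + C2/x^(13/2)


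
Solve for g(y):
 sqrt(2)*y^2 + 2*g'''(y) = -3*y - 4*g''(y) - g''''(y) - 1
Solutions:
 g(y) = C1 + C2*y - sqrt(2)*y^4/48 + y^3*(-3 + sqrt(2))/24 + y^2/16 + (C3*sin(sqrt(3)*y) + C4*cos(sqrt(3)*y))*exp(-y)


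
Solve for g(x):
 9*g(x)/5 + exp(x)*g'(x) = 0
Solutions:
 g(x) = C1*exp(9*exp(-x)/5)


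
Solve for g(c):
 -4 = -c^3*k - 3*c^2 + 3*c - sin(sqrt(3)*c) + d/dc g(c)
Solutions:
 g(c) = C1 + c^4*k/4 + c^3 - 3*c^2/2 - 4*c - sqrt(3)*cos(sqrt(3)*c)/3


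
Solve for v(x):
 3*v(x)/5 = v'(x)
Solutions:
 v(x) = C1*exp(3*x/5)


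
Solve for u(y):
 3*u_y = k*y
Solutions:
 u(y) = C1 + k*y^2/6


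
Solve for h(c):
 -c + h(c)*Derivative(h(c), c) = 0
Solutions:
 h(c) = -sqrt(C1 + c^2)
 h(c) = sqrt(C1 + c^2)


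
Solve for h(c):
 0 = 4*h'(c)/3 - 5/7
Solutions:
 h(c) = C1 + 15*c/28


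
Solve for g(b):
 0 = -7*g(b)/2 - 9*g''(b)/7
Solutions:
 g(b) = C1*sin(7*sqrt(2)*b/6) + C2*cos(7*sqrt(2)*b/6)


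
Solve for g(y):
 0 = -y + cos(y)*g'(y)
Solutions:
 g(y) = C1 + Integral(y/cos(y), y)


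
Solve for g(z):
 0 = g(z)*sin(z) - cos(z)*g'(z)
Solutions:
 g(z) = C1/cos(z)


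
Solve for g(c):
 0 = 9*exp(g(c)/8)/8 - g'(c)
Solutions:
 g(c) = 8*log(-1/(C1 + 9*c)) + 48*log(2)


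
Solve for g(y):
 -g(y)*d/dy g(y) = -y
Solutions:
 g(y) = -sqrt(C1 + y^2)
 g(y) = sqrt(C1 + y^2)


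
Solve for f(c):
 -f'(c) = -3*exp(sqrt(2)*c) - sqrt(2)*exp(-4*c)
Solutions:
 f(c) = C1 + 3*sqrt(2)*exp(sqrt(2)*c)/2 - sqrt(2)*exp(-4*c)/4


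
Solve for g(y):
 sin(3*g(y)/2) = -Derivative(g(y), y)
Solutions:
 g(y) = -2*acos((-C1 - exp(3*y))/(C1 - exp(3*y)))/3 + 4*pi/3
 g(y) = 2*acos((-C1 - exp(3*y))/(C1 - exp(3*y)))/3


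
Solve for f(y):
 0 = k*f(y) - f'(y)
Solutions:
 f(y) = C1*exp(k*y)


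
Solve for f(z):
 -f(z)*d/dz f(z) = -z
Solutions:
 f(z) = -sqrt(C1 + z^2)
 f(z) = sqrt(C1 + z^2)


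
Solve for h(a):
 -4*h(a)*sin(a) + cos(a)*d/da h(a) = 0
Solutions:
 h(a) = C1/cos(a)^4


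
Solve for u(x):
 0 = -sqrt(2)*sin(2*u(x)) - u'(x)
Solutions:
 u(x) = pi - acos((-C1 - exp(4*sqrt(2)*x))/(C1 - exp(4*sqrt(2)*x)))/2
 u(x) = acos((-C1 - exp(4*sqrt(2)*x))/(C1 - exp(4*sqrt(2)*x)))/2


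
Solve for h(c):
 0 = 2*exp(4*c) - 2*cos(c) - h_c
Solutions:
 h(c) = C1 + exp(4*c)/2 - 2*sin(c)


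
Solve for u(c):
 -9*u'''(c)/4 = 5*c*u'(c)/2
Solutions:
 u(c) = C1 + Integral(C2*airyai(-30^(1/3)*c/3) + C3*airybi(-30^(1/3)*c/3), c)


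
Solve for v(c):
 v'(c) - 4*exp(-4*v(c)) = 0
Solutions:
 v(c) = log(-I*(C1 + 16*c)^(1/4))
 v(c) = log(I*(C1 + 16*c)^(1/4))
 v(c) = log(-(C1 + 16*c)^(1/4))
 v(c) = log(C1 + 16*c)/4


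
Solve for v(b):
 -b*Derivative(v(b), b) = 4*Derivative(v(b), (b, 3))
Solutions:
 v(b) = C1 + Integral(C2*airyai(-2^(1/3)*b/2) + C3*airybi(-2^(1/3)*b/2), b)


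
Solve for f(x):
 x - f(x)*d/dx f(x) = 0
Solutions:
 f(x) = -sqrt(C1 + x^2)
 f(x) = sqrt(C1 + x^2)


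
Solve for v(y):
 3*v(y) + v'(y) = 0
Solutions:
 v(y) = C1*exp(-3*y)


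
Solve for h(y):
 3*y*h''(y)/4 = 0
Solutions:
 h(y) = C1 + C2*y


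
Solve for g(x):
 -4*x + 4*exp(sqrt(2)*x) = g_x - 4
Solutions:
 g(x) = C1 - 2*x^2 + 4*x + 2*sqrt(2)*exp(sqrt(2)*x)


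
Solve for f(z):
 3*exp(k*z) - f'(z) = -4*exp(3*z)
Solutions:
 f(z) = C1 + 4*exp(3*z)/3 + 3*exp(k*z)/k


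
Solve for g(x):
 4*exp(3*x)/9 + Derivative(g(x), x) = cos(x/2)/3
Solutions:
 g(x) = C1 - 4*exp(3*x)/27 + 2*sin(x/2)/3


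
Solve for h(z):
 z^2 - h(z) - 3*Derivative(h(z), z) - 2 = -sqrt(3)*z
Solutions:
 h(z) = C1*exp(-z/3) + z^2 - 6*z + sqrt(3)*z - 3*sqrt(3) + 16


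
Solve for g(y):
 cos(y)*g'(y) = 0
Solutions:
 g(y) = C1


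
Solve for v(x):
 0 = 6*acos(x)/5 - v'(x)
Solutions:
 v(x) = C1 + 6*x*acos(x)/5 - 6*sqrt(1 - x^2)/5


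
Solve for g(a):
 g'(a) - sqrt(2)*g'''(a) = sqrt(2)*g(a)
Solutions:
 g(a) = C1*exp(3^(1/3)*a*(2^(5/6)*3^(1/3)/(sqrt(3)*sqrt(27 - sqrt(2)) + 9)^(1/3) + 2^(2/3)*(sqrt(3)*sqrt(27 - sqrt(2)) + 9)^(1/3))/12)*sin(3^(1/6)*a*(-3*2^(5/6)/(sqrt(3)*sqrt(27 - sqrt(2)) + 9)^(1/3) + 6^(2/3)*(sqrt(3)*sqrt(27 - sqrt(2)) + 9)^(1/3))/12) + C2*exp(3^(1/3)*a*(2^(5/6)*3^(1/3)/(sqrt(3)*sqrt(27 - sqrt(2)) + 9)^(1/3) + 2^(2/3)*(sqrt(3)*sqrt(27 - sqrt(2)) + 9)^(1/3))/12)*cos(3^(1/6)*a*(-3*2^(5/6)/(sqrt(3)*sqrt(27 - sqrt(2)) + 9)^(1/3) + 6^(2/3)*(sqrt(3)*sqrt(27 - sqrt(2)) + 9)^(1/3))/12) + C3*exp(-3^(1/3)*a*(2^(5/6)*3^(1/3)/(sqrt(3)*sqrt(27 - sqrt(2)) + 9)^(1/3) + 2^(2/3)*(sqrt(3)*sqrt(27 - sqrt(2)) + 9)^(1/3))/6)


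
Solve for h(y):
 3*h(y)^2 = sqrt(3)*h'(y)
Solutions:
 h(y) = -1/(C1 + sqrt(3)*y)


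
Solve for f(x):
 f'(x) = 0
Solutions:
 f(x) = C1


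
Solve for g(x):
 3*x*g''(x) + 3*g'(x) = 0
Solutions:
 g(x) = C1 + C2*log(x)


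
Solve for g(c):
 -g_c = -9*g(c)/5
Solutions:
 g(c) = C1*exp(9*c/5)


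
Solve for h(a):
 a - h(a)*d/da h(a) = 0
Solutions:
 h(a) = -sqrt(C1 + a^2)
 h(a) = sqrt(C1 + a^2)


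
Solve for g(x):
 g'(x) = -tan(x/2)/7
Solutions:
 g(x) = C1 + 2*log(cos(x/2))/7


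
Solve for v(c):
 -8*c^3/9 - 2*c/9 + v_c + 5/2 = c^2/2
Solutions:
 v(c) = C1 + 2*c^4/9 + c^3/6 + c^2/9 - 5*c/2


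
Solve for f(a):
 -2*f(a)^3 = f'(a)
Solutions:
 f(a) = -sqrt(2)*sqrt(-1/(C1 - 2*a))/2
 f(a) = sqrt(2)*sqrt(-1/(C1 - 2*a))/2


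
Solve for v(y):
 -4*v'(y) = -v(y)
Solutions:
 v(y) = C1*exp(y/4)


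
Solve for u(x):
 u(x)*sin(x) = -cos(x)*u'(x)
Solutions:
 u(x) = C1*cos(x)


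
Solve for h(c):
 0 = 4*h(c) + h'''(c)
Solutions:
 h(c) = C3*exp(-2^(2/3)*c) + (C1*sin(2^(2/3)*sqrt(3)*c/2) + C2*cos(2^(2/3)*sqrt(3)*c/2))*exp(2^(2/3)*c/2)


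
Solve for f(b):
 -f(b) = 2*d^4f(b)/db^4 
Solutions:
 f(b) = (C1*sin(2^(1/4)*b/2) + C2*cos(2^(1/4)*b/2))*exp(-2^(1/4)*b/2) + (C3*sin(2^(1/4)*b/2) + C4*cos(2^(1/4)*b/2))*exp(2^(1/4)*b/2)


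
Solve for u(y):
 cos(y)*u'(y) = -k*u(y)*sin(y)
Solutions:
 u(y) = C1*exp(k*log(cos(y)))


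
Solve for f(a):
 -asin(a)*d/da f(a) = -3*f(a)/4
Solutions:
 f(a) = C1*exp(3*Integral(1/asin(a), a)/4)


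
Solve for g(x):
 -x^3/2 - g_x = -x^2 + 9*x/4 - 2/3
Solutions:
 g(x) = C1 - x^4/8 + x^3/3 - 9*x^2/8 + 2*x/3


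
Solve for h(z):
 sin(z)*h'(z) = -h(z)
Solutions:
 h(z) = C1*sqrt(cos(z) + 1)/sqrt(cos(z) - 1)


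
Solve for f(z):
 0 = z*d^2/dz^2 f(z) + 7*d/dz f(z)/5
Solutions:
 f(z) = C1 + C2/z^(2/5)


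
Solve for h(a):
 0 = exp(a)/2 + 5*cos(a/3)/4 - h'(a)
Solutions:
 h(a) = C1 + exp(a)/2 + 15*sin(a/3)/4


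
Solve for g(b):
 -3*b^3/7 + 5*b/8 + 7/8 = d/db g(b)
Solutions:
 g(b) = C1 - 3*b^4/28 + 5*b^2/16 + 7*b/8


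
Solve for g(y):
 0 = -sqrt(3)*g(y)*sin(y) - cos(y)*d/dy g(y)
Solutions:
 g(y) = C1*cos(y)^(sqrt(3))


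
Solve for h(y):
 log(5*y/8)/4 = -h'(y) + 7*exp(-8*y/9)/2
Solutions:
 h(y) = C1 - y*log(y)/4 + y*(-log(5) + 1 + 3*log(2))/4 - 63*exp(-8*y/9)/16


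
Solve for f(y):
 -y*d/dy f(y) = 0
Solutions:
 f(y) = C1


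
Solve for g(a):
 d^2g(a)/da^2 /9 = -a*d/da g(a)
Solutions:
 g(a) = C1 + C2*erf(3*sqrt(2)*a/2)


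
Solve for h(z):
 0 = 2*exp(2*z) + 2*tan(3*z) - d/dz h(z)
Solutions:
 h(z) = C1 + exp(2*z) - 2*log(cos(3*z))/3


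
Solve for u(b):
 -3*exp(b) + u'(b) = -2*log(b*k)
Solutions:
 u(b) = C1 - 2*b*log(b*k) + 2*b + 3*exp(b)


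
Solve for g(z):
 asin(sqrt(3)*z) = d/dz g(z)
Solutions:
 g(z) = C1 + z*asin(sqrt(3)*z) + sqrt(3)*sqrt(1 - 3*z^2)/3


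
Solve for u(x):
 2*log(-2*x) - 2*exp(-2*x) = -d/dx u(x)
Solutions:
 u(x) = C1 - 2*x*log(-x) + 2*x*(1 - log(2)) - exp(-2*x)


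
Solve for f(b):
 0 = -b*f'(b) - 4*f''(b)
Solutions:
 f(b) = C1 + C2*erf(sqrt(2)*b/4)


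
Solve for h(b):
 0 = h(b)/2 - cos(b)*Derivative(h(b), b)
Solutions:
 h(b) = C1*(sin(b) + 1)^(1/4)/(sin(b) - 1)^(1/4)


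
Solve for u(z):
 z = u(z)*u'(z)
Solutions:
 u(z) = -sqrt(C1 + z^2)
 u(z) = sqrt(C1 + z^2)


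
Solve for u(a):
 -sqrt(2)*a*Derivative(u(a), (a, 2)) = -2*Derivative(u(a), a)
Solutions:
 u(a) = C1 + C2*a^(1 + sqrt(2))


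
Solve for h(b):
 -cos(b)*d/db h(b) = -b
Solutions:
 h(b) = C1 + Integral(b/cos(b), b)


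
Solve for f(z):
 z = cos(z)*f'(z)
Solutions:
 f(z) = C1 + Integral(z/cos(z), z)


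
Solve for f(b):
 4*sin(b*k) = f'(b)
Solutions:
 f(b) = C1 - 4*cos(b*k)/k


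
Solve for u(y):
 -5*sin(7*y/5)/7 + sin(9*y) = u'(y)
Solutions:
 u(y) = C1 + 25*cos(7*y/5)/49 - cos(9*y)/9


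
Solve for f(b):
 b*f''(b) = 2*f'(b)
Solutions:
 f(b) = C1 + C2*b^3


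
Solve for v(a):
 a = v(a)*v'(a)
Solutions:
 v(a) = -sqrt(C1 + a^2)
 v(a) = sqrt(C1 + a^2)


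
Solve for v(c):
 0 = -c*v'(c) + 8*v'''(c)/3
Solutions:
 v(c) = C1 + Integral(C2*airyai(3^(1/3)*c/2) + C3*airybi(3^(1/3)*c/2), c)


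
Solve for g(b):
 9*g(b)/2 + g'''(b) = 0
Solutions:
 g(b) = C3*exp(-6^(2/3)*b/2) + (C1*sin(3*2^(2/3)*3^(1/6)*b/4) + C2*cos(3*2^(2/3)*3^(1/6)*b/4))*exp(6^(2/3)*b/4)


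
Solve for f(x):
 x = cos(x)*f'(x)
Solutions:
 f(x) = C1 + Integral(x/cos(x), x)


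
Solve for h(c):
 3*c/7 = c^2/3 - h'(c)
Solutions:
 h(c) = C1 + c^3/9 - 3*c^2/14


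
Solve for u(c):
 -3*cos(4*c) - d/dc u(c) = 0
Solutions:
 u(c) = C1 - 3*sin(4*c)/4


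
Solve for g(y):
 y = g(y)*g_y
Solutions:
 g(y) = -sqrt(C1 + y^2)
 g(y) = sqrt(C1 + y^2)


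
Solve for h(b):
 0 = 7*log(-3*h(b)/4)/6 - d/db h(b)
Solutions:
 -6*Integral(1/(log(-_y) - 2*log(2) + log(3)), (_y, h(b)))/7 = C1 - b


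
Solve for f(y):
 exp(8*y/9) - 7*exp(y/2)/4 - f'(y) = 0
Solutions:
 f(y) = C1 + 9*exp(8*y/9)/8 - 7*exp(y/2)/2


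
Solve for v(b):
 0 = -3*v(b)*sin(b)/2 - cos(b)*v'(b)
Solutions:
 v(b) = C1*cos(b)^(3/2)


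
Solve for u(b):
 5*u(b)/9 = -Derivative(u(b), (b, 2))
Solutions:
 u(b) = C1*sin(sqrt(5)*b/3) + C2*cos(sqrt(5)*b/3)


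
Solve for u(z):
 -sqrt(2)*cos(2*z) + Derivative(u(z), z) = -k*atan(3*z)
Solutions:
 u(z) = C1 - k*(z*atan(3*z) - log(9*z^2 + 1)/6) + sqrt(2)*sin(2*z)/2


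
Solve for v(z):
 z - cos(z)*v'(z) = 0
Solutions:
 v(z) = C1 + Integral(z/cos(z), z)


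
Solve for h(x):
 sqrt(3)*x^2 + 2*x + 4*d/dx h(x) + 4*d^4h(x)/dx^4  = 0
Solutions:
 h(x) = C1 + C4*exp(-x) - sqrt(3)*x^3/12 - x^2/4 + (C2*sin(sqrt(3)*x/2) + C3*cos(sqrt(3)*x/2))*exp(x/2)


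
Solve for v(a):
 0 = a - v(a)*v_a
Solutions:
 v(a) = -sqrt(C1 + a^2)
 v(a) = sqrt(C1 + a^2)


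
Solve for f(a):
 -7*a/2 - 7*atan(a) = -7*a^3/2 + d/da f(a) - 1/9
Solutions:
 f(a) = C1 + 7*a^4/8 - 7*a^2/4 - 7*a*atan(a) + a/9 + 7*log(a^2 + 1)/2


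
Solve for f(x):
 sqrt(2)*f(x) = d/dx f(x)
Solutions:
 f(x) = C1*exp(sqrt(2)*x)


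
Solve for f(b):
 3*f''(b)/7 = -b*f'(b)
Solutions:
 f(b) = C1 + C2*erf(sqrt(42)*b/6)


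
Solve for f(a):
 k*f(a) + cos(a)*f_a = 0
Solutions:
 f(a) = C1*exp(k*(log(sin(a) - 1) - log(sin(a) + 1))/2)


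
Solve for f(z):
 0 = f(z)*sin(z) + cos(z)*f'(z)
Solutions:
 f(z) = C1*cos(z)


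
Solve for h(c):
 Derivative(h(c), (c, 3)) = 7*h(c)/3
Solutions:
 h(c) = C3*exp(3^(2/3)*7^(1/3)*c/3) + (C1*sin(3^(1/6)*7^(1/3)*c/2) + C2*cos(3^(1/6)*7^(1/3)*c/2))*exp(-3^(2/3)*7^(1/3)*c/6)


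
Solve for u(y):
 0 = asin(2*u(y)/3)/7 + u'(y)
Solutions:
 Integral(1/asin(2*_y/3), (_y, u(y))) = C1 - y/7


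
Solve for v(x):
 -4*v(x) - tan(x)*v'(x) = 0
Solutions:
 v(x) = C1/sin(x)^4


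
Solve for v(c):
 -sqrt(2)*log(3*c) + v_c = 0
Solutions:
 v(c) = C1 + sqrt(2)*c*log(c) - sqrt(2)*c + sqrt(2)*c*log(3)


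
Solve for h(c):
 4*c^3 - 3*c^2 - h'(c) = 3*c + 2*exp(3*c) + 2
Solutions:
 h(c) = C1 + c^4 - c^3 - 3*c^2/2 - 2*c - 2*exp(3*c)/3


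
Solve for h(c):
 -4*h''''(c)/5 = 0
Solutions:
 h(c) = C1 + C2*c + C3*c^2 + C4*c^3


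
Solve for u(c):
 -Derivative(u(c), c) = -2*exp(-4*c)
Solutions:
 u(c) = C1 - exp(-4*c)/2


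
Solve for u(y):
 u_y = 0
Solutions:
 u(y) = C1


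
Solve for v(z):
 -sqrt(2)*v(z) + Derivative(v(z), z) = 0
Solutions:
 v(z) = C1*exp(sqrt(2)*z)


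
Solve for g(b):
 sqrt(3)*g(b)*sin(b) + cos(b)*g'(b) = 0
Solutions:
 g(b) = C1*cos(b)^(sqrt(3))


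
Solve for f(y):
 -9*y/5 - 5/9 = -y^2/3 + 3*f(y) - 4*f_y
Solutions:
 f(y) = C1*exp(3*y/4) + y^2/9 - 41*y/135 - 239/405


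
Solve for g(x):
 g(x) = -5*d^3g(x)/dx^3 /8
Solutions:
 g(x) = C3*exp(-2*5^(2/3)*x/5) + (C1*sin(sqrt(3)*5^(2/3)*x/5) + C2*cos(sqrt(3)*5^(2/3)*x/5))*exp(5^(2/3)*x/5)


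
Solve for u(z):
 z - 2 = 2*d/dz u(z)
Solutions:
 u(z) = C1 + z^2/4 - z


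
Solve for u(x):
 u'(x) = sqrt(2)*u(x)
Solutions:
 u(x) = C1*exp(sqrt(2)*x)


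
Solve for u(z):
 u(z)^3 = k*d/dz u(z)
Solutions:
 u(z) = -sqrt(2)*sqrt(-k/(C1*k + z))/2
 u(z) = sqrt(2)*sqrt(-k/(C1*k + z))/2


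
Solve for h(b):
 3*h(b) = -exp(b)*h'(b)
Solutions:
 h(b) = C1*exp(3*exp(-b))


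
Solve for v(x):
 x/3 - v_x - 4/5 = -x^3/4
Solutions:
 v(x) = C1 + x^4/16 + x^2/6 - 4*x/5


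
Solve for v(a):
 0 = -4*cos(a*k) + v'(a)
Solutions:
 v(a) = C1 + 4*sin(a*k)/k


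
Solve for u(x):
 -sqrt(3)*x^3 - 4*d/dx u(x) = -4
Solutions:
 u(x) = C1 - sqrt(3)*x^4/16 + x


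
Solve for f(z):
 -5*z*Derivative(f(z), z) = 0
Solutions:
 f(z) = C1


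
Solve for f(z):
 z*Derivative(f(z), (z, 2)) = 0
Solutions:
 f(z) = C1 + C2*z


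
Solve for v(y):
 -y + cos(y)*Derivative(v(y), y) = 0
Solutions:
 v(y) = C1 + Integral(y/cos(y), y)


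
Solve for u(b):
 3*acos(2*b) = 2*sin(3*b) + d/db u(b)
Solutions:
 u(b) = C1 + 3*b*acos(2*b) - 3*sqrt(1 - 4*b^2)/2 + 2*cos(3*b)/3


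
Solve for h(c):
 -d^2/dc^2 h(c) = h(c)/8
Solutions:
 h(c) = C1*sin(sqrt(2)*c/4) + C2*cos(sqrt(2)*c/4)


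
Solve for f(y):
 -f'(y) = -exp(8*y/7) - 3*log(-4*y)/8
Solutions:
 f(y) = C1 + 3*y*log(-y)/8 + 3*y*(-1 + 2*log(2))/8 + 7*exp(8*y/7)/8


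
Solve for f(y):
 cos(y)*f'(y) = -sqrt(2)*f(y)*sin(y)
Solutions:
 f(y) = C1*cos(y)^(sqrt(2))


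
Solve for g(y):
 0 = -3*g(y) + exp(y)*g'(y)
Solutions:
 g(y) = C1*exp(-3*exp(-y))


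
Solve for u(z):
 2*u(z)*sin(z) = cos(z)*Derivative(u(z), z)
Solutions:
 u(z) = C1/cos(z)^2


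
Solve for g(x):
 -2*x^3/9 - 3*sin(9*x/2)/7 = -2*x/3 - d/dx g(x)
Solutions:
 g(x) = C1 + x^4/18 - x^2/3 - 2*cos(9*x/2)/21


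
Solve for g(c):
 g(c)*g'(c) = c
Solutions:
 g(c) = -sqrt(C1 + c^2)
 g(c) = sqrt(C1 + c^2)


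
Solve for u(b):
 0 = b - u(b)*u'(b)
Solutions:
 u(b) = -sqrt(C1 + b^2)
 u(b) = sqrt(C1 + b^2)


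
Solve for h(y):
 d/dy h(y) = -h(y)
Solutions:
 h(y) = C1*exp(-y)


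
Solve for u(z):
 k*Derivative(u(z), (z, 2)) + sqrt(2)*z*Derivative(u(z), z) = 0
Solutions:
 u(z) = C1 + C2*sqrt(k)*erf(2^(3/4)*z*sqrt(1/k)/2)


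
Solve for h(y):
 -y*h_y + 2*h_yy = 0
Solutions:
 h(y) = C1 + C2*erfi(y/2)


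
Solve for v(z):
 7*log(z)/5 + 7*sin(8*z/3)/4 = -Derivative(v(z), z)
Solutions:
 v(z) = C1 - 7*z*log(z)/5 + 7*z/5 + 21*cos(8*z/3)/32


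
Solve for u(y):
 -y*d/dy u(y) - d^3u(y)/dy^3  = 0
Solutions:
 u(y) = C1 + Integral(C2*airyai(-y) + C3*airybi(-y), y)


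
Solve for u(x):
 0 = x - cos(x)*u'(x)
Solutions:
 u(x) = C1 + Integral(x/cos(x), x)


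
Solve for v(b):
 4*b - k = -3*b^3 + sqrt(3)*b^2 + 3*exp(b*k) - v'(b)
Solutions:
 v(b) = C1 - 3*b^4/4 + sqrt(3)*b^3/3 - 2*b^2 + b*k + 3*exp(b*k)/k


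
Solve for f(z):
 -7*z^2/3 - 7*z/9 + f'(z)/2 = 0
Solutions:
 f(z) = C1 + 14*z^3/9 + 7*z^2/9


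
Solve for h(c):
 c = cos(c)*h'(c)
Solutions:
 h(c) = C1 + Integral(c/cos(c), c)


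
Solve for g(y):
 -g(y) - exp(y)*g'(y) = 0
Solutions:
 g(y) = C1*exp(exp(-y))


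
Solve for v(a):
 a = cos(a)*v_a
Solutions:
 v(a) = C1 + Integral(a/cos(a), a)


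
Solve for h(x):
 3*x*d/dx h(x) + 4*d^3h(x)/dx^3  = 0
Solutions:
 h(x) = C1 + Integral(C2*airyai(-6^(1/3)*x/2) + C3*airybi(-6^(1/3)*x/2), x)


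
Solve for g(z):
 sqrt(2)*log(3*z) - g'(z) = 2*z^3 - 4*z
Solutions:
 g(z) = C1 - z^4/2 + 2*z^2 + sqrt(2)*z*log(z) - sqrt(2)*z + sqrt(2)*z*log(3)


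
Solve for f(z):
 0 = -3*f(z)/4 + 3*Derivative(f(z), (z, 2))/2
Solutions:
 f(z) = C1*exp(-sqrt(2)*z/2) + C2*exp(sqrt(2)*z/2)


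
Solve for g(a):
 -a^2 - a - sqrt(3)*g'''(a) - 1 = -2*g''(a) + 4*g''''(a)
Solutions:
 g(a) = C1 + C2*a + C3*exp(a*(-sqrt(3) + sqrt(35))/8) + C4*exp(-a*(sqrt(3) + sqrt(35))/8) + a^4/24 + a^3*(1 + sqrt(3))/12 + a^2*(sqrt(3) + 13)/8


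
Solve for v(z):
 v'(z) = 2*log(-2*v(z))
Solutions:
 -Integral(1/(log(-_y) + log(2)), (_y, v(z)))/2 = C1 - z


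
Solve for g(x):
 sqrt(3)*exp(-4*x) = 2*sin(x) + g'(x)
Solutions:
 g(x) = C1 + 2*cos(x) - sqrt(3)*exp(-4*x)/4


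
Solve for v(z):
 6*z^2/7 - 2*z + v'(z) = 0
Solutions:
 v(z) = C1 - 2*z^3/7 + z^2


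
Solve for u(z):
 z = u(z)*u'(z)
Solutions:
 u(z) = -sqrt(C1 + z^2)
 u(z) = sqrt(C1 + z^2)


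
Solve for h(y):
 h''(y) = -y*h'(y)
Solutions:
 h(y) = C1 + C2*erf(sqrt(2)*y/2)


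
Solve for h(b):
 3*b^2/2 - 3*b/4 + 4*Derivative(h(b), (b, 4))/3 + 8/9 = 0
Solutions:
 h(b) = C1 + C2*b + C3*b^2 + C4*b^3 - b^6/320 + 3*b^5/640 - b^4/36


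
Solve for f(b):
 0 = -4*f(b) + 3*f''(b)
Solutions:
 f(b) = C1*exp(-2*sqrt(3)*b/3) + C2*exp(2*sqrt(3)*b/3)


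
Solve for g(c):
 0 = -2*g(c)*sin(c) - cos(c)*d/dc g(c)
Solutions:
 g(c) = C1*cos(c)^2


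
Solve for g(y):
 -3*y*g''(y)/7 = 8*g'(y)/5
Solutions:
 g(y) = C1 + C2/y^(41/15)


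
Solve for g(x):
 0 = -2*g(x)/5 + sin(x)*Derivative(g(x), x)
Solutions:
 g(x) = C1*(cos(x) - 1)^(1/5)/(cos(x) + 1)^(1/5)


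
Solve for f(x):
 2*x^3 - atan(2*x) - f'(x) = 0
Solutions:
 f(x) = C1 + x^4/2 - x*atan(2*x) + log(4*x^2 + 1)/4


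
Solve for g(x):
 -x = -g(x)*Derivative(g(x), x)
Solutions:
 g(x) = -sqrt(C1 + x^2)
 g(x) = sqrt(C1 + x^2)


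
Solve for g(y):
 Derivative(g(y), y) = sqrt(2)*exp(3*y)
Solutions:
 g(y) = C1 + sqrt(2)*exp(3*y)/3


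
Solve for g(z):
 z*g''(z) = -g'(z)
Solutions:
 g(z) = C1 + C2*log(z)


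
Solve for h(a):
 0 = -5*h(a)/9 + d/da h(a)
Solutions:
 h(a) = C1*exp(5*a/9)


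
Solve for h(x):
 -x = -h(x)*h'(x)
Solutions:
 h(x) = -sqrt(C1 + x^2)
 h(x) = sqrt(C1 + x^2)


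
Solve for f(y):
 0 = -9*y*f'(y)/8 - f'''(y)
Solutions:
 f(y) = C1 + Integral(C2*airyai(-3^(2/3)*y/2) + C3*airybi(-3^(2/3)*y/2), y)


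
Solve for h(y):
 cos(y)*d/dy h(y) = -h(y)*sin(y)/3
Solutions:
 h(y) = C1*cos(y)^(1/3)


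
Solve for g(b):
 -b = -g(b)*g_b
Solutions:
 g(b) = -sqrt(C1 + b^2)
 g(b) = sqrt(C1 + b^2)


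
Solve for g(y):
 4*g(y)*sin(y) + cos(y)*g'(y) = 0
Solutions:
 g(y) = C1*cos(y)^4


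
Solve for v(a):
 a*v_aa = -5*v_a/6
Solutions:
 v(a) = C1 + C2*a^(1/6)


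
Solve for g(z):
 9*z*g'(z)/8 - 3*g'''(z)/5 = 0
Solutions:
 g(z) = C1 + Integral(C2*airyai(15^(1/3)*z/2) + C3*airybi(15^(1/3)*z/2), z)


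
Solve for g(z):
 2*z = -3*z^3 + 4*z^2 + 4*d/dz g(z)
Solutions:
 g(z) = C1 + 3*z^4/16 - z^3/3 + z^2/4


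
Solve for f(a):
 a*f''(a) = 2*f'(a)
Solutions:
 f(a) = C1 + C2*a^3


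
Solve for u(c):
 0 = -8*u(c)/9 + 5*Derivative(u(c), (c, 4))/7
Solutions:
 u(c) = C1*exp(-sqrt(3)*5^(3/4)*56^(1/4)*c/15) + C2*exp(sqrt(3)*5^(3/4)*56^(1/4)*c/15) + C3*sin(sqrt(3)*5^(3/4)*56^(1/4)*c/15) + C4*cos(sqrt(3)*5^(3/4)*56^(1/4)*c/15)


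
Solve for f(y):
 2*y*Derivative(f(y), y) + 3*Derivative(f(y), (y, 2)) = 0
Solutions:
 f(y) = C1 + C2*erf(sqrt(3)*y/3)


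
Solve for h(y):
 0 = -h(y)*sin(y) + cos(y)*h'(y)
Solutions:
 h(y) = C1/cos(y)


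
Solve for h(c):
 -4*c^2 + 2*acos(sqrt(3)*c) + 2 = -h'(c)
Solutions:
 h(c) = C1 + 4*c^3/3 - 2*c*acos(sqrt(3)*c) - 2*c + 2*sqrt(3)*sqrt(1 - 3*c^2)/3


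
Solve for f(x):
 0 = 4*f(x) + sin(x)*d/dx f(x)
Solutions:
 f(x) = C1*(cos(x)^2 + 2*cos(x) + 1)/(cos(x)^2 - 2*cos(x) + 1)


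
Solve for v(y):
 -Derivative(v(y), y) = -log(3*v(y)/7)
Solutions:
 -Integral(1/(log(_y) - log(7) + log(3)), (_y, v(y))) = C1 - y


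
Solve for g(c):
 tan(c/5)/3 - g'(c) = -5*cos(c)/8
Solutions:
 g(c) = C1 - 5*log(cos(c/5))/3 + 5*sin(c)/8


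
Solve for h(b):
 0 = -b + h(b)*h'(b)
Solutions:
 h(b) = -sqrt(C1 + b^2)
 h(b) = sqrt(C1 + b^2)


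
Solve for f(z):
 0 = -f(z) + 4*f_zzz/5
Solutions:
 f(z) = C3*exp(10^(1/3)*z/2) + (C1*sin(10^(1/3)*sqrt(3)*z/4) + C2*cos(10^(1/3)*sqrt(3)*z/4))*exp(-10^(1/3)*z/4)


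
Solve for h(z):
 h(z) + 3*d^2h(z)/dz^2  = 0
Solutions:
 h(z) = C1*sin(sqrt(3)*z/3) + C2*cos(sqrt(3)*z/3)


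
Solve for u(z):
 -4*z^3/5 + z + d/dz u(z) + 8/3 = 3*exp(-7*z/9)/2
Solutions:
 u(z) = C1 + z^4/5 - z^2/2 - 8*z/3 - 27*exp(-7*z/9)/14


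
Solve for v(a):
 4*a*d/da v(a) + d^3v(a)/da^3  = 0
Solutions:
 v(a) = C1 + Integral(C2*airyai(-2^(2/3)*a) + C3*airybi(-2^(2/3)*a), a)


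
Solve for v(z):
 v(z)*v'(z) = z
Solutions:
 v(z) = -sqrt(C1 + z^2)
 v(z) = sqrt(C1 + z^2)


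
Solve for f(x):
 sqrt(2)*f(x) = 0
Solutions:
 f(x) = 0


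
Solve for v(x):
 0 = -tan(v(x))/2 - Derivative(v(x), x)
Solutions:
 v(x) = pi - asin(C1*exp(-x/2))
 v(x) = asin(C1*exp(-x/2))


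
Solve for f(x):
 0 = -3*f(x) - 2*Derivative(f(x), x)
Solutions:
 f(x) = C1*exp(-3*x/2)


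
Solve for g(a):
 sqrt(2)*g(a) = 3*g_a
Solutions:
 g(a) = C1*exp(sqrt(2)*a/3)


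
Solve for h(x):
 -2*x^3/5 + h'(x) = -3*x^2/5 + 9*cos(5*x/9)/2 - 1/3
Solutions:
 h(x) = C1 + x^4/10 - x^3/5 - x/3 + 81*sin(5*x/9)/10


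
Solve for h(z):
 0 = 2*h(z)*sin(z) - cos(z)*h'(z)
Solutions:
 h(z) = C1/cos(z)^2


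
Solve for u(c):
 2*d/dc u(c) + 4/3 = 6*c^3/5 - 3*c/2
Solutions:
 u(c) = C1 + 3*c^4/20 - 3*c^2/8 - 2*c/3


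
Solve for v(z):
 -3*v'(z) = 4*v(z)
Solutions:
 v(z) = C1*exp(-4*z/3)


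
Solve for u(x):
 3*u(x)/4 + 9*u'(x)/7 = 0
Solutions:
 u(x) = C1*exp(-7*x/12)


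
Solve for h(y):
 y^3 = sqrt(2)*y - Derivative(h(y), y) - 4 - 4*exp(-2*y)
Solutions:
 h(y) = C1 - y^4/4 + sqrt(2)*y^2/2 - 4*y + 2*exp(-2*y)


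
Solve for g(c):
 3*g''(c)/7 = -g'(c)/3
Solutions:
 g(c) = C1 + C2*exp(-7*c/9)


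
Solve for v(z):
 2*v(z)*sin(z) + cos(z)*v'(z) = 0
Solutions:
 v(z) = C1*cos(z)^2


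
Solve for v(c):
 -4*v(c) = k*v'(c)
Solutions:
 v(c) = C1*exp(-4*c/k)


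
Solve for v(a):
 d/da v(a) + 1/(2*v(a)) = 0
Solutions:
 v(a) = -sqrt(C1 - a)
 v(a) = sqrt(C1 - a)


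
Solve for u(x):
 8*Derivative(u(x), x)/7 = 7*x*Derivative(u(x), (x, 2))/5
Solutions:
 u(x) = C1 + C2*x^(89/49)


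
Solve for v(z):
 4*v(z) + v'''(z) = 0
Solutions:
 v(z) = C3*exp(-2^(2/3)*z) + (C1*sin(2^(2/3)*sqrt(3)*z/2) + C2*cos(2^(2/3)*sqrt(3)*z/2))*exp(2^(2/3)*z/2)


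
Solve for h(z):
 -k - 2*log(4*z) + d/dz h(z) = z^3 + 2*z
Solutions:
 h(z) = C1 + k*z + z^4/4 + z^2 + 2*z*log(z) - 2*z + z*log(16)


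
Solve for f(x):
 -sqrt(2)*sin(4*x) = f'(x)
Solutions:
 f(x) = C1 + sqrt(2)*cos(4*x)/4


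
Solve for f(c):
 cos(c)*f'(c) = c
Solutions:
 f(c) = C1 + Integral(c/cos(c), c)


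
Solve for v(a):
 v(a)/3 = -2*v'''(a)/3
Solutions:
 v(a) = C3*exp(-2^(2/3)*a/2) + (C1*sin(2^(2/3)*sqrt(3)*a/4) + C2*cos(2^(2/3)*sqrt(3)*a/4))*exp(2^(2/3)*a/4)


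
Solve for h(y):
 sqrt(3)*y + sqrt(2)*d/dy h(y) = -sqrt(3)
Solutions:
 h(y) = C1 - sqrt(6)*y^2/4 - sqrt(6)*y/2


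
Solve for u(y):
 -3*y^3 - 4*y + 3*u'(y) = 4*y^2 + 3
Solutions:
 u(y) = C1 + y^4/4 + 4*y^3/9 + 2*y^2/3 + y


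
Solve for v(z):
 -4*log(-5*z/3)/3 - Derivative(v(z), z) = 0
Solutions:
 v(z) = C1 - 4*z*log(-z)/3 + 4*z*(-log(5) + 1 + log(3))/3


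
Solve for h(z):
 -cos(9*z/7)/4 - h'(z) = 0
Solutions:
 h(z) = C1 - 7*sin(9*z/7)/36


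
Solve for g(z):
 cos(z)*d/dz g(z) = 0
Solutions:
 g(z) = C1


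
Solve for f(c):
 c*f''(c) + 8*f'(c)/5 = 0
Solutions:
 f(c) = C1 + C2/c^(3/5)


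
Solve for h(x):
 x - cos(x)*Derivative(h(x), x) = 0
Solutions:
 h(x) = C1 + Integral(x/cos(x), x)


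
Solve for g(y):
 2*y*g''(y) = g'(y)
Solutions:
 g(y) = C1 + C2*y^(3/2)


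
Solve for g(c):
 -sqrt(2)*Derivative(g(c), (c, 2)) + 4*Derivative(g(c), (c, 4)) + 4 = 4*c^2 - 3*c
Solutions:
 g(c) = C1 + C2*c + C3*exp(-2^(1/4)*c/2) + C4*exp(2^(1/4)*c/2) - sqrt(2)*c^4/6 + sqrt(2)*c^3/4 + c^2*(-8 + sqrt(2))


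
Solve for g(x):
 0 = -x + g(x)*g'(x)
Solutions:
 g(x) = -sqrt(C1 + x^2)
 g(x) = sqrt(C1 + x^2)


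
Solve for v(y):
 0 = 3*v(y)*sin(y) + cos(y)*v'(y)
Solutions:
 v(y) = C1*cos(y)^3


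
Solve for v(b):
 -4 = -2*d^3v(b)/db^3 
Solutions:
 v(b) = C1 + C2*b + C3*b^2 + b^3/3


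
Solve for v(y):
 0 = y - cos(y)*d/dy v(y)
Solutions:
 v(y) = C1 + Integral(y/cos(y), y)


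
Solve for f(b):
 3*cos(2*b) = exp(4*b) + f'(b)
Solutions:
 f(b) = C1 - exp(4*b)/4 + 3*sin(2*b)/2


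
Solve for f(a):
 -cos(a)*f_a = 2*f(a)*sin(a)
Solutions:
 f(a) = C1*cos(a)^2


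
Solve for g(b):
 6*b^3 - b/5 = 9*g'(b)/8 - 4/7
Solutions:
 g(b) = C1 + 4*b^4/3 - 4*b^2/45 + 32*b/63


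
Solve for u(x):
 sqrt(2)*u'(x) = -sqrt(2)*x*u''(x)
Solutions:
 u(x) = C1 + C2*log(x)


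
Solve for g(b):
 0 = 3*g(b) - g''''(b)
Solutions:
 g(b) = C1*exp(-3^(1/4)*b) + C2*exp(3^(1/4)*b) + C3*sin(3^(1/4)*b) + C4*cos(3^(1/4)*b)


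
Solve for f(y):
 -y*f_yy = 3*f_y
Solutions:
 f(y) = C1 + C2/y^2


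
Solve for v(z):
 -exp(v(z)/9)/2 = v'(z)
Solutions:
 v(z) = 9*log(1/(C1 + z)) + 9*log(18)


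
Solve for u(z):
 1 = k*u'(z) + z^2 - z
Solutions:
 u(z) = C1 - z^3/(3*k) + z^2/(2*k) + z/k


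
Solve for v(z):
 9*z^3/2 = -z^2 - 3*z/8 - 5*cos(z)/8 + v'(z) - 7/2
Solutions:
 v(z) = C1 + 9*z^4/8 + z^3/3 + 3*z^2/16 + 7*z/2 + 5*sin(z)/8


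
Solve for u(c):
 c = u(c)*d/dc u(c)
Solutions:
 u(c) = -sqrt(C1 + c^2)
 u(c) = sqrt(C1 + c^2)


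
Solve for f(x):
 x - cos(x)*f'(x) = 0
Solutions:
 f(x) = C1 + Integral(x/cos(x), x)


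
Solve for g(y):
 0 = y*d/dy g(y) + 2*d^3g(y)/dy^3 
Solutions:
 g(y) = C1 + Integral(C2*airyai(-2^(2/3)*y/2) + C3*airybi(-2^(2/3)*y/2), y)


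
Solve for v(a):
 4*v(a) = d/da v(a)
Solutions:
 v(a) = C1*exp(4*a)


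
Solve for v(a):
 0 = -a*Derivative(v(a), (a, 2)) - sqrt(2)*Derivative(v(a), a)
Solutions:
 v(a) = C1 + C2*a^(1 - sqrt(2))


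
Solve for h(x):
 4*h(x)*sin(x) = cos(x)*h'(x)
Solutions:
 h(x) = C1/cos(x)^4


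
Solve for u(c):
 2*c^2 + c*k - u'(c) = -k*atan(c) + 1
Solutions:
 u(c) = C1 + 2*c^3/3 + c^2*k/2 - c + k*(c*atan(c) - log(c^2 + 1)/2)


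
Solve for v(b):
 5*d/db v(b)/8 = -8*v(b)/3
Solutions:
 v(b) = C1*exp(-64*b/15)


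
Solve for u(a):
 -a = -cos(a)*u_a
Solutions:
 u(a) = C1 + Integral(a/cos(a), a)


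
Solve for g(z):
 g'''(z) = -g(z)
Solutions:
 g(z) = C3*exp(-z) + (C1*sin(sqrt(3)*z/2) + C2*cos(sqrt(3)*z/2))*exp(z/2)


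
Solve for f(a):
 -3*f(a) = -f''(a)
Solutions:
 f(a) = C1*exp(-sqrt(3)*a) + C2*exp(sqrt(3)*a)


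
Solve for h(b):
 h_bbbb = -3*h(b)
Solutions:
 h(b) = (C1*sin(sqrt(2)*3^(1/4)*b/2) + C2*cos(sqrt(2)*3^(1/4)*b/2))*exp(-sqrt(2)*3^(1/4)*b/2) + (C3*sin(sqrt(2)*3^(1/4)*b/2) + C4*cos(sqrt(2)*3^(1/4)*b/2))*exp(sqrt(2)*3^(1/4)*b/2)


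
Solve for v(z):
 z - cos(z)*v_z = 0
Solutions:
 v(z) = C1 + Integral(z/cos(z), z)


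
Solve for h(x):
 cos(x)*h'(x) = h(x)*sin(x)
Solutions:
 h(x) = C1/cos(x)


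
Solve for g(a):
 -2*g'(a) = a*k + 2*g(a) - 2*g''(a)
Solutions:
 g(a) = C1*exp(a*(1 - sqrt(5))/2) + C2*exp(a*(1 + sqrt(5))/2) - a*k/2 + k/2


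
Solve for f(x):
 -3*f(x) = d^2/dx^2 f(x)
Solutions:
 f(x) = C1*sin(sqrt(3)*x) + C2*cos(sqrt(3)*x)


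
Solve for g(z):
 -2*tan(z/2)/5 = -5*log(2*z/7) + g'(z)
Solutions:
 g(z) = C1 + 5*z*log(z) - 5*z*log(7) - 5*z + 5*z*log(2) + 4*log(cos(z/2))/5


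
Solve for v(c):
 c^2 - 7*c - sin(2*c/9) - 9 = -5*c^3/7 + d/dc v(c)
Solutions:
 v(c) = C1 + 5*c^4/28 + c^3/3 - 7*c^2/2 - 9*c + 9*cos(2*c/9)/2


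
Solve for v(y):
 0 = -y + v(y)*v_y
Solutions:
 v(y) = -sqrt(C1 + y^2)
 v(y) = sqrt(C1 + y^2)


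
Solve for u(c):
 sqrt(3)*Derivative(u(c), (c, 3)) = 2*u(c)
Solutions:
 u(c) = C3*exp(2^(1/3)*3^(5/6)*c/3) + (C1*sin(6^(1/3)*c/2) + C2*cos(6^(1/3)*c/2))*exp(-2^(1/3)*3^(5/6)*c/6)


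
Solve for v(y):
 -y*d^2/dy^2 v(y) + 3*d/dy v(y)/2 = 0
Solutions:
 v(y) = C1 + C2*y^(5/2)


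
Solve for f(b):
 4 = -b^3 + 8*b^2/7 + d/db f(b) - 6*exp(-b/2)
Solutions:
 f(b) = C1 + b^4/4 - 8*b^3/21 + 4*b - 12*exp(-b/2)


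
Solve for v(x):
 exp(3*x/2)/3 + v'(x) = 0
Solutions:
 v(x) = C1 - 2*exp(3*x/2)/9


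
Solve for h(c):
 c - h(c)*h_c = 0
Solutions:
 h(c) = -sqrt(C1 + c^2)
 h(c) = sqrt(C1 + c^2)


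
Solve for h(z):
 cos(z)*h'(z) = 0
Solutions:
 h(z) = C1


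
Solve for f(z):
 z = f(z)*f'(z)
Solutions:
 f(z) = -sqrt(C1 + z^2)
 f(z) = sqrt(C1 + z^2)


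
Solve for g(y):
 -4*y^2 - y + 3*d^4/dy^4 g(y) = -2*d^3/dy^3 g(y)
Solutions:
 g(y) = C1 + C2*y + C3*y^2 + C4*exp(-2*y/3) + y^5/30 - 11*y^4/48 + 11*y^3/8


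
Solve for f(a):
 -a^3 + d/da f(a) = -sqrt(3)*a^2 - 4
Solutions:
 f(a) = C1 + a^4/4 - sqrt(3)*a^3/3 - 4*a


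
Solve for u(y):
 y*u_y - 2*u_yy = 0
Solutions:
 u(y) = C1 + C2*erfi(y/2)


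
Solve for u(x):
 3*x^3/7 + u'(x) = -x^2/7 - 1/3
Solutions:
 u(x) = C1 - 3*x^4/28 - x^3/21 - x/3


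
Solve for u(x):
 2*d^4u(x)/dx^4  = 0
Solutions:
 u(x) = C1 + C2*x + C3*x^2 + C4*x^3


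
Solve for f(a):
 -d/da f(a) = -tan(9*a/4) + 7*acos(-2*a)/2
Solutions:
 f(a) = C1 - 7*a*acos(-2*a)/2 - 7*sqrt(1 - 4*a^2)/4 - 4*log(cos(9*a/4))/9


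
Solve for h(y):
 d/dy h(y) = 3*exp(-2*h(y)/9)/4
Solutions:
 h(y) = 9*log(-sqrt(C1 + 3*y)) - 9*log(6) + 9*log(2)/2
 h(y) = 9*log(C1 + 3*y)/2 - 9*log(6) + 9*log(2)/2


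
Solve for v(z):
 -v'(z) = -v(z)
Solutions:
 v(z) = C1*exp(z)


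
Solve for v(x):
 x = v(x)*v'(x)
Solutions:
 v(x) = -sqrt(C1 + x^2)
 v(x) = sqrt(C1 + x^2)


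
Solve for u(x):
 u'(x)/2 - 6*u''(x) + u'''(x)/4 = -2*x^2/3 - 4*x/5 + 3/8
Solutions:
 u(x) = C1 + C2*exp(x*(12 - sqrt(142))) + C3*exp(x*(sqrt(142) + 12)) - 4*x^3/9 - 84*x^2/5 - 24067*x/60


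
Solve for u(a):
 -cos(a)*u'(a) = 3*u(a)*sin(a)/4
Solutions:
 u(a) = C1*cos(a)^(3/4)


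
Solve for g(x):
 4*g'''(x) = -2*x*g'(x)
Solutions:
 g(x) = C1 + Integral(C2*airyai(-2^(2/3)*x/2) + C3*airybi(-2^(2/3)*x/2), x)


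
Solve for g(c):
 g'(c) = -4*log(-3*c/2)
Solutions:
 g(c) = C1 - 4*c*log(-c) + 4*c*(-log(3) + log(2) + 1)


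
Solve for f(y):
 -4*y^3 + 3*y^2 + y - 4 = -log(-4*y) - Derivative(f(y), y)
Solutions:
 f(y) = C1 + y^4 - y^3 - y^2/2 - y*log(-y) + y*(5 - 2*log(2))


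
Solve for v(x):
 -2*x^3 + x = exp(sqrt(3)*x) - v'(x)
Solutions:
 v(x) = C1 + x^4/2 - x^2/2 + sqrt(3)*exp(sqrt(3)*x)/3


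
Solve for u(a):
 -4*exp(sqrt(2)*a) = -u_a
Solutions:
 u(a) = C1 + 2*sqrt(2)*exp(sqrt(2)*a)


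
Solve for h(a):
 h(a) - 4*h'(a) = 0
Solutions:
 h(a) = C1*exp(a/4)


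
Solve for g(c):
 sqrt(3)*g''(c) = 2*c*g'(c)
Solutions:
 g(c) = C1 + C2*erfi(3^(3/4)*c/3)


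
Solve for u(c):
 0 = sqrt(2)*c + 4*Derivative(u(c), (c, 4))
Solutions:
 u(c) = C1 + C2*c + C3*c^2 + C4*c^3 - sqrt(2)*c^5/480


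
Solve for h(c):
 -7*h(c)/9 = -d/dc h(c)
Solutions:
 h(c) = C1*exp(7*c/9)


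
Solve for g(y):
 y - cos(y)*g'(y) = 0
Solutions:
 g(y) = C1 + Integral(y/cos(y), y)


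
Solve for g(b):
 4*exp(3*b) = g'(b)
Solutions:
 g(b) = C1 + 4*exp(3*b)/3


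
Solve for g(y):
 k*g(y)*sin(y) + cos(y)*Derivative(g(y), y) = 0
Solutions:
 g(y) = C1*exp(k*log(cos(y)))


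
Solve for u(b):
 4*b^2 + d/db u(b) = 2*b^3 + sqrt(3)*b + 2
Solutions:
 u(b) = C1 + b^4/2 - 4*b^3/3 + sqrt(3)*b^2/2 + 2*b


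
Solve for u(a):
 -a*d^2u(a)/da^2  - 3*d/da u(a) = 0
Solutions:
 u(a) = C1 + C2/a^2


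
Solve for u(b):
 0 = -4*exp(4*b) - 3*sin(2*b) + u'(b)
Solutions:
 u(b) = C1 + exp(4*b) - 3*cos(2*b)/2


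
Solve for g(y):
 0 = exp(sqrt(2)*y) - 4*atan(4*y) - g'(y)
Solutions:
 g(y) = C1 - 4*y*atan(4*y) + sqrt(2)*exp(sqrt(2)*y)/2 + log(16*y^2 + 1)/2


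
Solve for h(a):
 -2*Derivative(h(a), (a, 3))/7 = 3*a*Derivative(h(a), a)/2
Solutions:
 h(a) = C1 + Integral(C2*airyai(-42^(1/3)*a/2) + C3*airybi(-42^(1/3)*a/2), a)


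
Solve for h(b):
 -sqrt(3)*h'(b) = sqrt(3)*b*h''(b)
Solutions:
 h(b) = C1 + C2*log(b)


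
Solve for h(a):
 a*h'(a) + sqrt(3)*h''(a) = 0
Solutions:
 h(a) = C1 + C2*erf(sqrt(2)*3^(3/4)*a/6)


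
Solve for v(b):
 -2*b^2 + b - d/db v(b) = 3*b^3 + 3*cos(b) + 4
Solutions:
 v(b) = C1 - 3*b^4/4 - 2*b^3/3 + b^2/2 - 4*b - 3*sin(b)


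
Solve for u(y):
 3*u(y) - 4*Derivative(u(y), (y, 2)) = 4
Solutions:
 u(y) = C1*exp(-sqrt(3)*y/2) + C2*exp(sqrt(3)*y/2) + 4/3


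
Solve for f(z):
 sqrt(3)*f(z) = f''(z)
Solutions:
 f(z) = C1*exp(-3^(1/4)*z) + C2*exp(3^(1/4)*z)


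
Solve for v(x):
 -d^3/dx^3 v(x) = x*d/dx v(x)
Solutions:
 v(x) = C1 + Integral(C2*airyai(-x) + C3*airybi(-x), x)


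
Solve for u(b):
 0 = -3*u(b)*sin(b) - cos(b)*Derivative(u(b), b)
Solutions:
 u(b) = C1*cos(b)^3


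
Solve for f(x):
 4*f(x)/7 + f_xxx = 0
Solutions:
 f(x) = C3*exp(-14^(2/3)*x/7) + (C1*sin(14^(2/3)*sqrt(3)*x/14) + C2*cos(14^(2/3)*sqrt(3)*x/14))*exp(14^(2/3)*x/14)


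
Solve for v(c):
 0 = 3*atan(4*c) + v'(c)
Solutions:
 v(c) = C1 - 3*c*atan(4*c) + 3*log(16*c^2 + 1)/8


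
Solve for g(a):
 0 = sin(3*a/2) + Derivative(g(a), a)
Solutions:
 g(a) = C1 + 2*cos(3*a/2)/3


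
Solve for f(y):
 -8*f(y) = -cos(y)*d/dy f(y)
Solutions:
 f(y) = C1*(sin(y)^4 + 4*sin(y)^3 + 6*sin(y)^2 + 4*sin(y) + 1)/(sin(y)^4 - 4*sin(y)^3 + 6*sin(y)^2 - 4*sin(y) + 1)


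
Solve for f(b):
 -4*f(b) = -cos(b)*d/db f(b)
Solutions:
 f(b) = C1*(sin(b)^2 + 2*sin(b) + 1)/(sin(b)^2 - 2*sin(b) + 1)


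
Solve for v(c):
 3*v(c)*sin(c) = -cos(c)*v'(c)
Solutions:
 v(c) = C1*cos(c)^3


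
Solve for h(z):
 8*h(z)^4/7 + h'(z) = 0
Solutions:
 h(z) = 7^(1/3)*(1/(C1 + 24*z))^(1/3)
 h(z) = 7^(1/3)*(-3^(2/3) - 3*3^(1/6)*I)*(1/(C1 + 8*z))^(1/3)/6
 h(z) = 7^(1/3)*(-3^(2/3) + 3*3^(1/6)*I)*(1/(C1 + 8*z))^(1/3)/6


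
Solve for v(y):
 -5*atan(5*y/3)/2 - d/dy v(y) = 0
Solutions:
 v(y) = C1 - 5*y*atan(5*y/3)/2 + 3*log(25*y^2 + 9)/4


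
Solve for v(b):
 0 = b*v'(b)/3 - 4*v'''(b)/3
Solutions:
 v(b) = C1 + Integral(C2*airyai(2^(1/3)*b/2) + C3*airybi(2^(1/3)*b/2), b)


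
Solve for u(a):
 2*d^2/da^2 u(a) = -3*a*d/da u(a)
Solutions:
 u(a) = C1 + C2*erf(sqrt(3)*a/2)


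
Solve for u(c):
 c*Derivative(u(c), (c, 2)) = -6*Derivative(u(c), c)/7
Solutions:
 u(c) = C1 + C2*c^(1/7)


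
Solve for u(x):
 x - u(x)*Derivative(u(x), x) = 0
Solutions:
 u(x) = -sqrt(C1 + x^2)
 u(x) = sqrt(C1 + x^2)


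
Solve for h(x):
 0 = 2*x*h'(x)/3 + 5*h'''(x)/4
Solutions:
 h(x) = C1 + Integral(C2*airyai(-2*15^(2/3)*x/15) + C3*airybi(-2*15^(2/3)*x/15), x)


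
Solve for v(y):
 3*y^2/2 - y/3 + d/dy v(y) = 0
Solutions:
 v(y) = C1 - y^3/2 + y^2/6


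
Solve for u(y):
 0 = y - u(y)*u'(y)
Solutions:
 u(y) = -sqrt(C1 + y^2)
 u(y) = sqrt(C1 + y^2)


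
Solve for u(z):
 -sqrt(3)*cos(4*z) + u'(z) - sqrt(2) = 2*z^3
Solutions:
 u(z) = C1 + z^4/2 + sqrt(2)*z + sqrt(3)*sin(4*z)/4


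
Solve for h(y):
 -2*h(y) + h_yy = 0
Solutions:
 h(y) = C1*exp(-sqrt(2)*y) + C2*exp(sqrt(2)*y)


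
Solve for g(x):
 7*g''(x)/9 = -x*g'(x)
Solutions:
 g(x) = C1 + C2*erf(3*sqrt(14)*x/14)


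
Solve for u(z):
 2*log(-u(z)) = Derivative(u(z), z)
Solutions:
 -li(-u(z)) = C1 + 2*z


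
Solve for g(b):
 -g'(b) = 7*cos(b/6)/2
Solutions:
 g(b) = C1 - 21*sin(b/6)


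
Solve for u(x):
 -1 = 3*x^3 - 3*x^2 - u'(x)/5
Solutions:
 u(x) = C1 + 15*x^4/4 - 5*x^3 + 5*x


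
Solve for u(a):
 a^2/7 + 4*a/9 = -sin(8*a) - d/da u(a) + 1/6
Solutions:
 u(a) = C1 - a^3/21 - 2*a^2/9 + a/6 + cos(8*a)/8


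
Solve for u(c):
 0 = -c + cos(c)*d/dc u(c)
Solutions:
 u(c) = C1 + Integral(c/cos(c), c)


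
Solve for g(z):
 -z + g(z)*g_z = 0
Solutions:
 g(z) = -sqrt(C1 + z^2)
 g(z) = sqrt(C1 + z^2)


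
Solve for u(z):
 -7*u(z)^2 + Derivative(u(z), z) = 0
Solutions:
 u(z) = -1/(C1 + 7*z)


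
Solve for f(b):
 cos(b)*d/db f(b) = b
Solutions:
 f(b) = C1 + Integral(b/cos(b), b)


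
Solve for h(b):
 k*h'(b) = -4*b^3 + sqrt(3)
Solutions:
 h(b) = C1 - b^4/k + sqrt(3)*b/k


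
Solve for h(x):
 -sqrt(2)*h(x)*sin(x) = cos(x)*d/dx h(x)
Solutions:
 h(x) = C1*cos(x)^(sqrt(2))


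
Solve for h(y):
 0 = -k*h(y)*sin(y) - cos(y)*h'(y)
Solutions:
 h(y) = C1*exp(k*log(cos(y)))


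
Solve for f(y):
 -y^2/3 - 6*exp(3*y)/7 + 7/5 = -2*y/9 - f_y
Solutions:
 f(y) = C1 + y^3/9 - y^2/9 - 7*y/5 + 2*exp(3*y)/7


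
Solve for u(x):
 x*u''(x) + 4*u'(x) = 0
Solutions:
 u(x) = C1 + C2/x^3


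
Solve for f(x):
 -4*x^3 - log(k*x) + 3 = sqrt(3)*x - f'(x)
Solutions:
 f(x) = C1 + x^4 + sqrt(3)*x^2/2 + x*log(k*x) - 4*x


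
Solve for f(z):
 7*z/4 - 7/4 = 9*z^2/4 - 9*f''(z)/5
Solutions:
 f(z) = C1 + C2*z + 5*z^4/48 - 35*z^3/216 + 35*z^2/72


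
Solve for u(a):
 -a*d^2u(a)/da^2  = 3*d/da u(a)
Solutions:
 u(a) = C1 + C2/a^2


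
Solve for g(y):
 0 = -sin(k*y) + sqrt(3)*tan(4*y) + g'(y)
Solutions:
 g(y) = C1 + Piecewise((-cos(k*y)/k, Ne(k, 0)), (0, True)) + sqrt(3)*log(cos(4*y))/4


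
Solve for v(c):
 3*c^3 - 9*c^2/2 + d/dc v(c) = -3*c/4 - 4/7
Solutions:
 v(c) = C1 - 3*c^4/4 + 3*c^3/2 - 3*c^2/8 - 4*c/7


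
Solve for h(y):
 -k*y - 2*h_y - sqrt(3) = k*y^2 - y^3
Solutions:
 h(y) = C1 - k*y^3/6 - k*y^2/4 + y^4/8 - sqrt(3)*y/2


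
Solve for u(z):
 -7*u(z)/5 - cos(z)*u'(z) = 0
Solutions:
 u(z) = C1*(sin(z) - 1)^(7/10)/(sin(z) + 1)^(7/10)


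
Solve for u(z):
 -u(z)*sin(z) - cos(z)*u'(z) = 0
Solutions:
 u(z) = C1*cos(z)
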